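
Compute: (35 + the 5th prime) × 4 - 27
Convert the 5th prime (prime index) → 11 (decimal)
Expression in decimal: (35 + 11) × 4 - 27
Parentheses first: 35 + 11 = 46
Multiply: 46 × 4 = 184
Subtract: 184 - 27 = 157
157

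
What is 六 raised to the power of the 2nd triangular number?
Convert 六 (Chinese numeral) → 6 (decimal)
Convert the 2nd triangular number (triangular index) → 2×3/2 = 3 (decimal)
Compute 6 ^ 3 = 216
216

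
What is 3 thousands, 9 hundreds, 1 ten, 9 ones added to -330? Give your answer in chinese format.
Convert 3 thousands, 9 hundreds, 1 ten, 9 ones (place-value notation) → 3×1000 + 9×100 + 1×10 + 9 = 3919 (decimal)
Compute 3919 + -330 = 3589
Convert 3589 (decimal) → 3589 = 3×1000 + 5×100 + 8×10 + 9 → 三千五百八十九 (Chinese numeral)
三千五百八十九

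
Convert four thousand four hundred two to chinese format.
Convert four thousand four hundred two (English words) → 4×1000 + 4×100 + 2 = 4402 (decimal)
Convert 4402 (decimal) → 4402 = 4×1000 + 4×100 + 2 → 四千四百零二 (Chinese numeral)
四千四百零二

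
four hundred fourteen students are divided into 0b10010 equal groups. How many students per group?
Convert four hundred fourteen (English words) → 4×100 + 14 = 414 (decimal)
Convert 0b10010 (binary) → 16 + 2 = 18 (decimal)
Compute 414 ÷ 18 = 23
23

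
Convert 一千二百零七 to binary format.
Convert 一千二百零七 (Chinese numeral) → 1×1000 + 2×100 + 7 = 1207 (decimal)
Convert 1207 (decimal) → 1207 = 1024 + 128 + 32 + 16 + 4 + 2 + 1 → 0b10010110111 (binary)
0b10010110111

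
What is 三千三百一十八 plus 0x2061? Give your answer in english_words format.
Convert 三千三百一十八 (Chinese numeral) → 3×1000 + 3×100 + 1×10 + 8 = 3318 (decimal)
Convert 0x2061 (hexadecimal) → 2×4096 + 6×16 + 1 = 8289 (decimal)
Compute 3318 + 8289 = 11607
Convert 11607 (decimal) → 11607 = 11×1000 + 6×100 + 7 → eleven thousand six hundred seven (English words)
eleven thousand six hundred seven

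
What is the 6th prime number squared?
The 6th prime number = 13
Compute 13² = 13 × 13 = 169
169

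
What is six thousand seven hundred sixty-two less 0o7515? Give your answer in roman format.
Convert six thousand seven hundred sixty-two (English words) → 6×1000 + 7×100 + 62 = 6762 (decimal)
Convert 0o7515 (octal) → 7×512 + 5×64 + 1×8 + 5 = 3917 (decimal)
Compute 6762 - 3917 = 2845
Convert 2845 (decimal) → 2845 = 1000 + 1000 + 500 + 100 + 100 + 100 + 40 + 5 → MMDCCCXLV (Roman numeral)
MMDCCCXLV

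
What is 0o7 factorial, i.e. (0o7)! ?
Convert 0o7 (octal) → 7 (decimal)
Compute 7! = 5040
5040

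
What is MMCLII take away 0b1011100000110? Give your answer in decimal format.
Convert MMCLII (Roman numeral) → 1000 + 1000 + 100 + 50 + 1 + 1 = 2152 (decimal)
Convert 0b1011100000110 (binary) → 4096 + 1024 + 512 + 256 + 4 + 2 = 5894 (decimal)
Compute 2152 - 5894 = -3742
-3742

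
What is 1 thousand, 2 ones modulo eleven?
Convert 1 thousand, 2 ones (place-value notation) → 1×1000 + 2 = 1002 (decimal)
Convert eleven (English words) → 11 (decimal)
Compute 1002 mod 11 = 1
1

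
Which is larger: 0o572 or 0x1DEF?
Convert 0o572 (octal) → 5×64 + 7×8 + 2 = 378 (decimal)
Convert 0x1DEF (hexadecimal) → 1×4096 + 13×256 + 14×16 + 15 = 7663 (decimal)
Compare 378 vs 7663: larger = 7663
7663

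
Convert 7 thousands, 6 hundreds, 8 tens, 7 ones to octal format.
Convert 7 thousands, 6 hundreds, 8 tens, 7 ones (place-value notation) → 7×1000 + 6×100 + 8×10 + 7 = 7687 (decimal)
Convert 7687 (decimal) → 7687 = 1×4096 + 7×512 + 7 → 0o17007 (octal)
0o17007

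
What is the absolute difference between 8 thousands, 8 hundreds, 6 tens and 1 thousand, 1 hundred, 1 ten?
Convert 8 thousands, 8 hundreds, 6 tens (place-value notation) → 8×1000 + 8×100 + 6×10 = 8860 (decimal)
Convert 1 thousand, 1 hundred, 1 ten (place-value notation) → 1×1000 + 1×100 + 1×10 = 1110 (decimal)
Compute |8860 - 1110| = 7750
7750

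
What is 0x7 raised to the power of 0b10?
Convert 0x7 (hexadecimal) → 7 (decimal)
Convert 0b10 (binary) → 2 (decimal)
Compute 7 ^ 2 = 49
49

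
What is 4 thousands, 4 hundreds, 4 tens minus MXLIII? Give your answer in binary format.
Convert 4 thousands, 4 hundreds, 4 tens (place-value notation) → 4×1000 + 4×100 + 4×10 = 4440 (decimal)
Convert MXLIII (Roman numeral) → 1000 + 40 + 1 + 1 + 1 = 1043 (decimal)
Compute 4440 - 1043 = 3397
Convert 3397 (decimal) → 3397 = 2048 + 1024 + 256 + 64 + 4 + 1 → 0b110101000101 (binary)
0b110101000101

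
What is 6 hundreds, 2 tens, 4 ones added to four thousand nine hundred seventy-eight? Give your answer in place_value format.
Convert 6 hundreds, 2 tens, 4 ones (place-value notation) → 6×100 + 2×10 + 4 = 624 (decimal)
Convert four thousand nine hundred seventy-eight (English words) → 4×1000 + 9×100 + 78 = 4978 (decimal)
Compute 624 + 4978 = 5602
Convert 5602 (decimal) → 5602 = 5×1000 + 6×100 + 2 → 5 thousands, 6 hundreds, 2 ones (place-value notation)
5 thousands, 6 hundreds, 2 ones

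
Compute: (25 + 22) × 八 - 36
Convert 八 (Chinese numeral) → 8 (decimal)
Expression in decimal: (25 + 22) × 8 - 36
Parentheses first: 25 + 22 = 47
Multiply: 47 × 8 = 376
Subtract: 376 - 36 = 340
340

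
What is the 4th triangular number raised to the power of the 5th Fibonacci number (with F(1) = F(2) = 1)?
Convert the 4th triangular number (triangular index) → 4×5/2 = 10 (decimal)
Convert the 5th Fibonacci number (with F(1) = F(2) = 1) (Fibonacci index) → 1, 1, 2, 3, 5 → 5 (decimal)
Compute 10 ^ 5 = 100000
100000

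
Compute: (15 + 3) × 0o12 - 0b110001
Convert 0o12 (octal) → 1×8 + 2 = 10 (decimal)
Convert 0b110001 (binary) → 32 + 16 + 1 = 49 (decimal)
Expression in decimal: (15 + 3) × 10 - 49
Parentheses first: 15 + 3 = 18
Multiply: 18 × 10 = 180
Subtract: 180 - 49 = 131
131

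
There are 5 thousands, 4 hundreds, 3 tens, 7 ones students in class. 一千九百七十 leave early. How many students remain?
Convert 5 thousands, 4 hundreds, 3 tens, 7 ones (place-value notation) → 5×1000 + 4×100 + 3×10 + 7 = 5437 (decimal)
Convert 一千九百七十 (Chinese numeral) → 1×1000 + 9×100 + 7×10 = 1970 (decimal)
Compute 5437 - 1970 = 3467
3467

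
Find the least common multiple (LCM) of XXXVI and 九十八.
Convert XXXVI (Roman numeral) → 10 + 10 + 10 + 5 + 1 = 36 (decimal)
Convert 九十八 (Chinese numeral) → 9×10 + 8 = 98 (decimal)
Compute lcm(36, 98) = 1764
1764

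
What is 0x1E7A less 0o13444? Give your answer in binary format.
Convert 0x1E7A (hexadecimal) → 1×4096 + 14×256 + 7×16 + 10 = 7802 (decimal)
Convert 0o13444 (octal) → 1×4096 + 3×512 + 4×64 + 4×8 + 4 = 5924 (decimal)
Compute 7802 - 5924 = 1878
Convert 1878 (decimal) → 1878 = 1024 + 512 + 256 + 64 + 16 + 4 + 2 → 0b11101010110 (binary)
0b11101010110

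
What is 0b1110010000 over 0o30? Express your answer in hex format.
Convert 0b1110010000 (binary) → 512 + 256 + 128 + 16 = 912 (decimal)
Convert 0o30 (octal) → 3×8 = 24 (decimal)
Compute 912 ÷ 24 = 38
Convert 38 (decimal) → 38 = 2×16 + 6 → 0x26 (hexadecimal)
0x26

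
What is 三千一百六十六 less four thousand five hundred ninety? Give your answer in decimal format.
Convert 三千一百六十六 (Chinese numeral) → 3×1000 + 1×100 + 6×10 + 6 = 3166 (decimal)
Convert four thousand five hundred ninety (English words) → 4×1000 + 5×100 + 90 = 4590 (decimal)
Compute 3166 - 4590 = -1424
-1424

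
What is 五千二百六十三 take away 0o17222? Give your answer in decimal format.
Convert 五千二百六十三 (Chinese numeral) → 5×1000 + 2×100 + 6×10 + 3 = 5263 (decimal)
Convert 0o17222 (octal) → 1×4096 + 7×512 + 2×64 + 2×8 + 2 = 7826 (decimal)
Compute 5263 - 7826 = -2563
-2563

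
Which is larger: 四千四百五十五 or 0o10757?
Convert 四千四百五十五 (Chinese numeral) → 4×1000 + 4×100 + 5×10 + 5 = 4455 (decimal)
Convert 0o10757 (octal) → 1×4096 + 7×64 + 5×8 + 7 = 4591 (decimal)
Compare 4455 vs 4591: larger = 4591
4591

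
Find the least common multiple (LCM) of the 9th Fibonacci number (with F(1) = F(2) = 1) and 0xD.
Convert the 9th Fibonacci number (with F(1) = F(2) = 1) (Fibonacci index) → 1, 1, 2, 3, 5, 8, 13, 21, 34 → 34 (decimal)
Convert 0xD (hexadecimal) → 13 (decimal)
Compute lcm(34, 13) = 442
442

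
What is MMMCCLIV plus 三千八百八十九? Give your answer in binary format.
Convert MMMCCLIV (Roman numeral) → 1000 + 1000 + 1000 + 100 + 100 + 50 + 4 = 3254 (decimal)
Convert 三千八百八十九 (Chinese numeral) → 3×1000 + 8×100 + 8×10 + 9 = 3889 (decimal)
Compute 3254 + 3889 = 7143
Convert 7143 (decimal) → 7143 = 4096 + 2048 + 512 + 256 + 128 + 64 + 32 + 4 + 2 + 1 → 0b1101111100111 (binary)
0b1101111100111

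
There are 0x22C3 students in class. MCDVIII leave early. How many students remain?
Convert 0x22C3 (hexadecimal) → 2×4096 + 2×256 + 12×16 + 3 = 8899 (decimal)
Convert MCDVIII (Roman numeral) → 1000 + 400 + 5 + 1 + 1 + 1 = 1408 (decimal)
Compute 8899 - 1408 = 7491
7491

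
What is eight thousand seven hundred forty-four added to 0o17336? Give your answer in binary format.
Convert eight thousand seven hundred forty-four (English words) → 8×1000 + 7×100 + 44 = 8744 (decimal)
Convert 0o17336 (octal) → 1×4096 + 7×512 + 3×64 + 3×8 + 6 = 7902 (decimal)
Compute 8744 + 7902 = 16646
Convert 16646 (decimal) → 16646 = 16384 + 256 + 4 + 2 → 0b100000100000110 (binary)
0b100000100000110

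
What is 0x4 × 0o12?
Convert 0x4 (hexadecimal) → 4 (decimal)
Convert 0o12 (octal) → 1×8 + 2 = 10 (decimal)
Compute 4 × 10 = 40
40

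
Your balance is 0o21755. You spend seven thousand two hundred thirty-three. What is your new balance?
Convert 0o21755 (octal) → 2×4096 + 1×512 + 7×64 + 5×8 + 5 = 9197 (decimal)
Convert seven thousand two hundred thirty-three (English words) → 7×1000 + 2×100 + 33 = 7233 (decimal)
Compute 9197 - 7233 = 1964
1964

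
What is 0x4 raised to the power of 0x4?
Convert 0x4 (hexadecimal) → 4 (decimal)
Convert 0x4 (hexadecimal) → 4 (decimal)
Compute 4 ^ 4 = 256
256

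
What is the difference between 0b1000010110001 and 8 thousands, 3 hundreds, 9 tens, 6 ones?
Convert 0b1000010110001 (binary) → 4096 + 128 + 32 + 16 + 1 = 4273 (decimal)
Convert 8 thousands, 3 hundreds, 9 tens, 6 ones (place-value notation) → 8×1000 + 3×100 + 9×10 + 6 = 8396 (decimal)
Difference: |4273 - 8396| = 4123
4123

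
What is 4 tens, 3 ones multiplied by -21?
Convert 4 tens, 3 ones (place-value notation) → 4×10 + 3 = 43 (decimal)
Compute 43 × -21 = -903
-903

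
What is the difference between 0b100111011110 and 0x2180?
Convert 0b100111011110 (binary) → 2048 + 256 + 128 + 64 + 16 + 8 + 4 + 2 = 2526 (decimal)
Convert 0x2180 (hexadecimal) → 2×4096 + 1×256 + 8×16 = 8576 (decimal)
Difference: |2526 - 8576| = 6050
6050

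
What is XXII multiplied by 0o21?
Convert XXII (Roman numeral) → 10 + 10 + 1 + 1 = 22 (decimal)
Convert 0o21 (octal) → 2×8 + 1 = 17 (decimal)
Compute 22 × 17 = 374
374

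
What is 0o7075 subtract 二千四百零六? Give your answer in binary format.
Convert 0o7075 (octal) → 7×512 + 7×8 + 5 = 3645 (decimal)
Convert 二千四百零六 (Chinese numeral) → 2×1000 + 4×100 + 6 = 2406 (decimal)
Compute 3645 - 2406 = 1239
Convert 1239 (decimal) → 1239 = 1024 + 128 + 64 + 16 + 4 + 2 + 1 → 0b10011010111 (binary)
0b10011010111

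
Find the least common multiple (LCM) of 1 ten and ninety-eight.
Convert 1 ten (place-value notation) → 1×10 = 10 (decimal)
Convert ninety-eight (English words) → 98 (decimal)
Compute lcm(10, 98) = 490
490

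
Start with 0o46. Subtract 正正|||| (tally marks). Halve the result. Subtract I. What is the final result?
Convert 0o46 (octal) → 4×8 + 6 = 38 (decimal)
Start: 38
Convert 正正|||| (tally marks) → 5 + 5 + 4 = 14 (decimal)
38 - 14 = 24
24 ÷ 2 = 12
Convert I (Roman numeral) → 1 (decimal)
12 - 1 = 11
11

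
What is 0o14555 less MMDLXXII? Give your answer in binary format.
Convert 0o14555 (octal) → 1×4096 + 4×512 + 5×64 + 5×8 + 5 = 6509 (decimal)
Convert MMDLXXII (Roman numeral) → 1000 + 1000 + 500 + 50 + 10 + 10 + 1 + 1 = 2572 (decimal)
Compute 6509 - 2572 = 3937
Convert 3937 (decimal) → 3937 = 2048 + 1024 + 512 + 256 + 64 + 32 + 1 → 0b111101100001 (binary)
0b111101100001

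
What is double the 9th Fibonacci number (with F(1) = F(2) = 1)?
The 9th Fibonacci number (with F(1) = F(2) = 1): 1, 1, 2, 3, 5, 8, 13, 21, 34 → 34
Compute 34 × 2 = 68
68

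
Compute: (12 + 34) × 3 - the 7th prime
Convert the 7th prime (prime index) → 17 (decimal)
Expression in decimal: (12 + 34) × 3 - 17
Parentheses first: 12 + 34 = 46
Multiply: 46 × 3 = 138
Subtract: 138 - 17 = 121
121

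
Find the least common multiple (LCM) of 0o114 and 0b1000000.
Convert 0o114 (octal) → 1×64 + 1×8 + 4 = 76 (decimal)
Convert 0b1000000 (binary) → 64 (decimal)
Compute lcm(76, 64) = 1216
1216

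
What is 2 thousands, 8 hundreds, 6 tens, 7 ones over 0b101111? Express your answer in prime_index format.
Convert 2 thousands, 8 hundreds, 6 tens, 7 ones (place-value notation) → 2×1000 + 8×100 + 6×10 + 7 = 2867 (decimal)
Convert 0b101111 (binary) → 32 + 8 + 4 + 2 + 1 = 47 (decimal)
Compute 2867 ÷ 47 = 61
Convert 61 (decimal) → the 18th prime (prime index)
the 18th prime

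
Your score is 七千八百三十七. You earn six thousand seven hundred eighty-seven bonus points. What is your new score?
Convert 七千八百三十七 (Chinese numeral) → 7×1000 + 8×100 + 3×10 + 7 = 7837 (decimal)
Convert six thousand seven hundred eighty-seven (English words) → 6×1000 + 7×100 + 87 = 6787 (decimal)
Compute 7837 + 6787 = 14624
14624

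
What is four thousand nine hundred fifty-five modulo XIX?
Convert four thousand nine hundred fifty-five (English words) → 4×1000 + 9×100 + 55 = 4955 (decimal)
Convert XIX (Roman numeral) → 10 + 9 = 19 (decimal)
Compute 4955 mod 19 = 15
15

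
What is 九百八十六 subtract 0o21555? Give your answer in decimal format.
Convert 九百八十六 (Chinese numeral) → 9×100 + 8×10 + 6 = 986 (decimal)
Convert 0o21555 (octal) → 2×4096 + 1×512 + 5×64 + 5×8 + 5 = 9069 (decimal)
Compute 986 - 9069 = -8083
-8083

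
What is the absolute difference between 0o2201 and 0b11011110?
Convert 0o2201 (octal) → 2×512 + 2×64 + 1 = 1153 (decimal)
Convert 0b11011110 (binary) → 128 + 64 + 16 + 8 + 4 + 2 = 222 (decimal)
Compute |1153 - 222| = 931
931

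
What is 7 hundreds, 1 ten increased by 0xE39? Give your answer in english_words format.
Convert 7 hundreds, 1 ten (place-value notation) → 7×100 + 1×10 = 710 (decimal)
Convert 0xE39 (hexadecimal) → 14×256 + 3×16 + 9 = 3641 (decimal)
Compute 710 + 3641 = 4351
Convert 4351 (decimal) → 4351 = 4×1000 + 3×100 + 51 → four thousand three hundred fifty-one (English words)
four thousand three hundred fifty-one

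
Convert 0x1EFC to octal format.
Convert 0x1EFC (hexadecimal) → 1×4096 + 14×256 + 15×16 + 12 = 7932 (decimal)
Convert 7932 (decimal) → 7932 = 1×4096 + 7×512 + 3×64 + 7×8 + 4 → 0o17374 (octal)
0o17374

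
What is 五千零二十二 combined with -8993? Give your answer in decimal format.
Convert 五千零二十二 (Chinese numeral) → 5×1000 + 2×10 + 2 = 5022 (decimal)
Compute 5022 + -8993 = -3971
-3971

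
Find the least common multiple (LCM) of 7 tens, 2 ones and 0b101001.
Convert 7 tens, 2 ones (place-value notation) → 7×10 + 2 = 72 (decimal)
Convert 0b101001 (binary) → 32 + 8 + 1 = 41 (decimal)
Compute lcm(72, 41) = 2952
2952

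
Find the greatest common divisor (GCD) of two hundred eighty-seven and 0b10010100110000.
Convert two hundred eighty-seven (English words) → 2×100 + 87 = 287 (decimal)
Convert 0b10010100110000 (binary) → 8192 + 1024 + 256 + 32 + 16 = 9520 (decimal)
Compute gcd(287, 9520) = 7
7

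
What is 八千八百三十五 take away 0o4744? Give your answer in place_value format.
Convert 八千八百三十五 (Chinese numeral) → 8×1000 + 8×100 + 3×10 + 5 = 8835 (decimal)
Convert 0o4744 (octal) → 4×512 + 7×64 + 4×8 + 4 = 2532 (decimal)
Compute 8835 - 2532 = 6303
Convert 6303 (decimal) → 6303 = 6×1000 + 3×100 + 3 → 6 thousands, 3 hundreds, 3 ones (place-value notation)
6 thousands, 3 hundreds, 3 ones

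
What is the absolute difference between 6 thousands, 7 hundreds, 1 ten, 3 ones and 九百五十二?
Convert 6 thousands, 7 hundreds, 1 ten, 3 ones (place-value notation) → 6×1000 + 7×100 + 1×10 + 3 = 6713 (decimal)
Convert 九百五十二 (Chinese numeral) → 9×100 + 5×10 + 2 = 952 (decimal)
Compute |6713 - 952| = 5761
5761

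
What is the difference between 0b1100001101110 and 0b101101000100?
Convert 0b1100001101110 (binary) → 4096 + 2048 + 64 + 32 + 8 + 4 + 2 = 6254 (decimal)
Convert 0b101101000100 (binary) → 2048 + 512 + 256 + 64 + 4 = 2884 (decimal)
Difference: |6254 - 2884| = 3370
3370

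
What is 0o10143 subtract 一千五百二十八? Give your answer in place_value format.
Convert 0o10143 (octal) → 1×4096 + 1×64 + 4×8 + 3 = 4195 (decimal)
Convert 一千五百二十八 (Chinese numeral) → 1×1000 + 5×100 + 2×10 + 8 = 1528 (decimal)
Compute 4195 - 1528 = 2667
Convert 2667 (decimal) → 2667 = 2×1000 + 6×100 + 6×10 + 7 → 2 thousands, 6 hundreds, 6 tens, 7 ones (place-value notation)
2 thousands, 6 hundreds, 6 tens, 7 ones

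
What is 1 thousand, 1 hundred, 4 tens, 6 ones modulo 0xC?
Convert 1 thousand, 1 hundred, 4 tens, 6 ones (place-value notation) → 1×1000 + 1×100 + 4×10 + 6 = 1146 (decimal)
Convert 0xC (hexadecimal) → 12 (decimal)
Compute 1146 mod 12 = 6
6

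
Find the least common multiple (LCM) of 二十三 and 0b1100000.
Convert 二十三 (Chinese numeral) → 2×10 + 3 = 23 (decimal)
Convert 0b1100000 (binary) → 64 + 32 = 96 (decimal)
Compute lcm(23, 96) = 2208
2208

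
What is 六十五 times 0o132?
Convert 六十五 (Chinese numeral) → 6×10 + 5 = 65 (decimal)
Convert 0o132 (octal) → 1×64 + 3×8 + 2 = 90 (decimal)
Compute 65 × 90 = 5850
5850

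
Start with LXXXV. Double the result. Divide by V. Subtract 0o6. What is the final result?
Convert LXXXV (Roman numeral) → 50 + 10 + 10 + 10 + 5 = 85 (decimal)
Start: 85
85 × 2 = 170
Convert V (Roman numeral) → 5 (decimal)
170 ÷ 5 = 34
Convert 0o6 (octal) → 6 (decimal)
34 - 6 = 28
28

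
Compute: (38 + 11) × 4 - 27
Parentheses first: 38 + 11 = 49
Multiply: 49 × 4 = 196
Subtract: 196 - 27 = 169
169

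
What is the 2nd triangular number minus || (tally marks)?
The 2nd triangular number = 2×3/2 = 3
Convert || (tally marks) → 2 (decimal)
Compute 3 - 2 = 1
1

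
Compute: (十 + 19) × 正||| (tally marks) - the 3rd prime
Convert 十 (Chinese numeral) → 1×10 = 10 (decimal)
Convert 正||| (tally marks) → 5 + 3 = 8 (decimal)
Convert the 3rd prime (prime index) → 5 (decimal)
Expression in decimal: (10 + 19) × 8 - 5
Parentheses first: 10 + 19 = 29
Multiply: 29 × 8 = 232
Subtract: 232 - 5 = 227
227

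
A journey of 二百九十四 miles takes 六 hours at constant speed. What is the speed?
Convert 二百九十四 (Chinese numeral) → 2×100 + 9×10 + 4 = 294 (decimal)
Convert 六 (Chinese numeral) → 6 (decimal)
Compute 294 ÷ 6 = 49
49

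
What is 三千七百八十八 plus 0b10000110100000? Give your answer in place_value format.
Convert 三千七百八十八 (Chinese numeral) → 3×1000 + 7×100 + 8×10 + 8 = 3788 (decimal)
Convert 0b10000110100000 (binary) → 8192 + 256 + 128 + 32 = 8608 (decimal)
Compute 3788 + 8608 = 12396
Convert 12396 (decimal) → 12396 = 12×1000 + 3×100 + 9×10 + 6 → 12 thousands, 3 hundreds, 9 tens, 6 ones (place-value notation)
12 thousands, 3 hundreds, 9 tens, 6 ones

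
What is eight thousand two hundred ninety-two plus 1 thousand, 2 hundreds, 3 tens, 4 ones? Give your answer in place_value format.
Convert eight thousand two hundred ninety-two (English words) → 8×1000 + 2×100 + 92 = 8292 (decimal)
Convert 1 thousand, 2 hundreds, 3 tens, 4 ones (place-value notation) → 1×1000 + 2×100 + 3×10 + 4 = 1234 (decimal)
Compute 8292 + 1234 = 9526
Convert 9526 (decimal) → 9526 = 9×1000 + 5×100 + 2×10 + 6 → 9 thousands, 5 hundreds, 2 tens, 6 ones (place-value notation)
9 thousands, 5 hundreds, 2 tens, 6 ones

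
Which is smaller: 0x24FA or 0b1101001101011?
Convert 0x24FA (hexadecimal) → 2×4096 + 4×256 + 15×16 + 10 = 9466 (decimal)
Convert 0b1101001101011 (binary) → 4096 + 2048 + 512 + 64 + 32 + 8 + 2 + 1 = 6763 (decimal)
Compare 9466 vs 6763: smaller = 6763
6763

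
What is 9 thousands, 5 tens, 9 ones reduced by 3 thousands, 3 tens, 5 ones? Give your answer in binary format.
Convert 9 thousands, 5 tens, 9 ones (place-value notation) → 9×1000 + 5×10 + 9 = 9059 (decimal)
Convert 3 thousands, 3 tens, 5 ones (place-value notation) → 3×1000 + 3×10 + 5 = 3035 (decimal)
Compute 9059 - 3035 = 6024
Convert 6024 (decimal) → 6024 = 4096 + 1024 + 512 + 256 + 128 + 8 → 0b1011110001000 (binary)
0b1011110001000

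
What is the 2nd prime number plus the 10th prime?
The 2nd prime number = 3
Convert the 10th prime (prime index) → 29 (decimal)
Compute 3 + 29 = 32
32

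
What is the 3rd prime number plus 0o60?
The 3rd prime number = 5
Convert 0o60 (octal) → 6×8 = 48 (decimal)
Compute 5 + 48 = 53
53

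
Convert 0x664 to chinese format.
Convert 0x664 (hexadecimal) → 6×256 + 6×16 + 4 = 1636 (decimal)
Convert 1636 (decimal) → 1636 = 1×1000 + 6×100 + 3×10 + 6 → 一千六百三十六 (Chinese numeral)
一千六百三十六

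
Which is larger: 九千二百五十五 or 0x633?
Convert 九千二百五十五 (Chinese numeral) → 9×1000 + 2×100 + 5×10 + 5 = 9255 (decimal)
Convert 0x633 (hexadecimal) → 6×256 + 3×16 + 3 = 1587 (decimal)
Compare 9255 vs 1587: larger = 9255
9255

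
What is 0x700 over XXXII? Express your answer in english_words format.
Convert 0x700 (hexadecimal) → 7×256 = 1792 (decimal)
Convert XXXII (Roman numeral) → 10 + 10 + 10 + 1 + 1 = 32 (decimal)
Compute 1792 ÷ 32 = 56
Convert 56 (decimal) → fifty-six (English words)
fifty-six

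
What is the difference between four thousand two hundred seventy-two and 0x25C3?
Convert four thousand two hundred seventy-two (English words) → 4×1000 + 2×100 + 72 = 4272 (decimal)
Convert 0x25C3 (hexadecimal) → 2×4096 + 5×256 + 12×16 + 3 = 9667 (decimal)
Difference: |4272 - 9667| = 5395
5395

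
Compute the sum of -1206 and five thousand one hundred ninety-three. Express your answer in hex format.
Convert five thousand one hundred ninety-three (English words) → 5×1000 + 1×100 + 93 = 5193 (decimal)
Compute -1206 + 5193 = 3987
Convert 3987 (decimal) → 3987 = 15×256 + 9×16 + 3 → 0xF93 (hexadecimal)
0xF93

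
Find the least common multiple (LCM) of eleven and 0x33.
Convert eleven (English words) → 11 (decimal)
Convert 0x33 (hexadecimal) → 3×16 + 3 = 51 (decimal)
Compute lcm(11, 51) = 561
561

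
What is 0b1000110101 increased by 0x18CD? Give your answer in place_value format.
Convert 0b1000110101 (binary) → 512 + 32 + 16 + 4 + 1 = 565 (decimal)
Convert 0x18CD (hexadecimal) → 1×4096 + 8×256 + 12×16 + 13 = 6349 (decimal)
Compute 565 + 6349 = 6914
Convert 6914 (decimal) → 6914 = 6×1000 + 9×100 + 1×10 + 4 → 6 thousands, 9 hundreds, 1 ten, 4 ones (place-value notation)
6 thousands, 9 hundreds, 1 ten, 4 ones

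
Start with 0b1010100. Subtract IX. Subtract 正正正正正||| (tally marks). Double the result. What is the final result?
Convert 0b1010100 (binary) → 64 + 16 + 4 = 84 (decimal)
Start: 84
Convert IX (Roman numeral) → 9 (decimal)
84 - 9 = 75
Convert 正正正正正||| (tally marks) → 5 + 5 + 5 + 5 + 5 + 3 = 28 (decimal)
75 - 28 = 47
47 × 2 = 94
94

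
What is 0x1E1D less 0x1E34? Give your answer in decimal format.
Convert 0x1E1D (hexadecimal) → 1×4096 + 14×256 + 1×16 + 13 = 7709 (decimal)
Convert 0x1E34 (hexadecimal) → 1×4096 + 14×256 + 3×16 + 4 = 7732 (decimal)
Compute 7709 - 7732 = -23
-23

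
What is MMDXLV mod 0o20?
Convert MMDXLV (Roman numeral) → 1000 + 1000 + 500 + 40 + 5 = 2545 (decimal)
Convert 0o20 (octal) → 2×8 = 16 (decimal)
Compute 2545 mod 16 = 1
1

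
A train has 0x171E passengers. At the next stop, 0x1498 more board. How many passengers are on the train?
Convert 0x171E (hexadecimal) → 1×4096 + 7×256 + 1×16 + 14 = 5918 (decimal)
Convert 0x1498 (hexadecimal) → 1×4096 + 4×256 + 9×16 + 8 = 5272 (decimal)
Compute 5918 + 5272 = 11190
11190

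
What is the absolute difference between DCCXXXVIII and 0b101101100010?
Convert DCCXXXVIII (Roman numeral) → 500 + 100 + 100 + 10 + 10 + 10 + 5 + 1 + 1 + 1 = 738 (decimal)
Convert 0b101101100010 (binary) → 2048 + 512 + 256 + 64 + 32 + 2 = 2914 (decimal)
Compute |738 - 2914| = 2176
2176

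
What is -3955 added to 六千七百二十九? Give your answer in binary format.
Convert 六千七百二十九 (Chinese numeral) → 6×1000 + 7×100 + 2×10 + 9 = 6729 (decimal)
Compute -3955 + 6729 = 2774
Convert 2774 (decimal) → 2774 = 2048 + 512 + 128 + 64 + 16 + 4 + 2 → 0b101011010110 (binary)
0b101011010110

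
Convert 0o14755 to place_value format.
Convert 0o14755 (octal) → 1×4096 + 4×512 + 7×64 + 5×8 + 5 = 6637 (decimal)
Convert 6637 (decimal) → 6637 = 6×1000 + 6×100 + 3×10 + 7 → 6 thousands, 6 hundreds, 3 tens, 7 ones (place-value notation)
6 thousands, 6 hundreds, 3 tens, 7 ones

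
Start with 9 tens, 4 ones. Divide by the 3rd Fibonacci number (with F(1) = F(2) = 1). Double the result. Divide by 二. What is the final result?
Convert 9 tens, 4 ones (place-value notation) → 9×10 + 4 = 94 (decimal)
Start: 94
Convert the 3rd Fibonacci number (with F(1) = F(2) = 1) (Fibonacci index) → 1, 1, 2 → 2 (decimal)
94 ÷ 2 = 47
47 × 2 = 94
Convert 二 (Chinese numeral) → 2 (decimal)
94 ÷ 2 = 47
47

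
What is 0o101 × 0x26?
Convert 0o101 (octal) → 1×64 + 1 = 65 (decimal)
Convert 0x26 (hexadecimal) → 2×16 + 6 = 38 (decimal)
Compute 65 × 38 = 2470
2470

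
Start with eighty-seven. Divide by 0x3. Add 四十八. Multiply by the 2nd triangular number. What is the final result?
Convert eighty-seven (English words) → 87 (decimal)
Start: 87
Convert 0x3 (hexadecimal) → 3 (decimal)
87 ÷ 3 = 29
Convert 四十八 (Chinese numeral) → 4×10 + 8 = 48 (decimal)
29 + 48 = 77
Convert the 2nd triangular number (triangular index) → 2×3/2 = 3 (decimal)
77 × 3 = 231
231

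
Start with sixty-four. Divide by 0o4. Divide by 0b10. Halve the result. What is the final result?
Convert sixty-four (English words) → 64 (decimal)
Start: 64
Convert 0o4 (octal) → 4 (decimal)
64 ÷ 4 = 16
Convert 0b10 (binary) → 2 (decimal)
16 ÷ 2 = 8
8 ÷ 2 = 4
4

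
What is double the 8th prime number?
The 8th prime number = 19
Compute 19 × 2 = 38
38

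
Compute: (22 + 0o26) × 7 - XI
Convert 0o26 (octal) → 2×8 + 6 = 22 (decimal)
Convert XI (Roman numeral) → 10 + 1 = 11 (decimal)
Expression in decimal: (22 + 22) × 7 - 11
Parentheses first: 22 + 22 = 44
Multiply: 44 × 7 = 308
Subtract: 308 - 11 = 297
297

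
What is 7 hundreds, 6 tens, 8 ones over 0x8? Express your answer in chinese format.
Convert 7 hundreds, 6 tens, 8 ones (place-value notation) → 7×100 + 6×10 + 8 = 768 (decimal)
Convert 0x8 (hexadecimal) → 8 (decimal)
Compute 768 ÷ 8 = 96
Convert 96 (decimal) → 96 = 9×10 + 6 → 九十六 (Chinese numeral)
九十六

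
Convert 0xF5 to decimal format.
Convert 0xF5 (hexadecimal) → 15×16 + 5 = 245 (decimal)
245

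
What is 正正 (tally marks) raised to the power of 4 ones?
Convert 正正 (tally marks) → 5 + 5 = 10 (decimal)
Convert 4 ones (place-value notation) → 4 (decimal)
Compute 10 ^ 4 = 10000
10000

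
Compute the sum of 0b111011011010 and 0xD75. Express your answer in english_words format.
Convert 0b111011011010 (binary) → 2048 + 1024 + 512 + 128 + 64 + 16 + 8 + 2 = 3802 (decimal)
Convert 0xD75 (hexadecimal) → 13×256 + 7×16 + 5 = 3445 (decimal)
Compute 3802 + 3445 = 7247
Convert 7247 (decimal) → 7247 = 7×1000 + 2×100 + 47 → seven thousand two hundred forty-seven (English words)
seven thousand two hundred forty-seven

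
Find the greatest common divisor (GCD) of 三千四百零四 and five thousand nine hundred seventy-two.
Convert 三千四百零四 (Chinese numeral) → 3×1000 + 4×100 + 4 = 3404 (decimal)
Convert five thousand nine hundred seventy-two (English words) → 5×1000 + 9×100 + 72 = 5972 (decimal)
Compute gcd(3404, 5972) = 4
4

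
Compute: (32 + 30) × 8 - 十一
Convert 十一 (Chinese numeral) → 1×10 + 1 = 11 (decimal)
Expression in decimal: (32 + 30) × 8 - 11
Parentheses first: 32 + 30 = 62
Multiply: 62 × 8 = 496
Subtract: 496 - 11 = 485
485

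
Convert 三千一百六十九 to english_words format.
Convert 三千一百六十九 (Chinese numeral) → 3×1000 + 1×100 + 6×10 + 9 = 3169 (decimal)
Convert 3169 (decimal) → 3169 = 3×1000 + 1×100 + 69 → three thousand one hundred sixty-nine (English words)
three thousand one hundred sixty-nine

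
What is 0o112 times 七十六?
Convert 0o112 (octal) → 1×64 + 1×8 + 2 = 74 (decimal)
Convert 七十六 (Chinese numeral) → 7×10 + 6 = 76 (decimal)
Compute 74 × 76 = 5624
5624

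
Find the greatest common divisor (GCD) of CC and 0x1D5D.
Convert CC (Roman numeral) → 100 + 100 = 200 (decimal)
Convert 0x1D5D (hexadecimal) → 1×4096 + 13×256 + 5×16 + 13 = 7517 (decimal)
Compute gcd(200, 7517) = 1
1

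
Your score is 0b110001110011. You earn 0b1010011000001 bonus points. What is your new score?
Convert 0b110001110011 (binary) → 2048 + 1024 + 64 + 32 + 16 + 2 + 1 = 3187 (decimal)
Convert 0b1010011000001 (binary) → 4096 + 1024 + 128 + 64 + 1 = 5313 (decimal)
Compute 3187 + 5313 = 8500
8500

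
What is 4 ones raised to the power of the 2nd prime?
Convert 4 ones (place-value notation) → 4 (decimal)
Convert the 2nd prime (prime index) → 3 (decimal)
Compute 4 ^ 3 = 64
64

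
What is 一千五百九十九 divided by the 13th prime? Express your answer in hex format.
Convert 一千五百九十九 (Chinese numeral) → 1×1000 + 5×100 + 9×10 + 9 = 1599 (decimal)
Convert the 13th prime (prime index) → 41 (decimal)
Compute 1599 ÷ 41 = 39
Convert 39 (decimal) → 39 = 2×16 + 7 → 0x27 (hexadecimal)
0x27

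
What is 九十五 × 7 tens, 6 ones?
Convert 九十五 (Chinese numeral) → 9×10 + 5 = 95 (decimal)
Convert 7 tens, 6 ones (place-value notation) → 7×10 + 6 = 76 (decimal)
Compute 95 × 76 = 7220
7220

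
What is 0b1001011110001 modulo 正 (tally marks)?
Convert 0b1001011110001 (binary) → 4096 + 512 + 128 + 64 + 32 + 16 + 1 = 4849 (decimal)
Convert 正 (tally marks) → 5 (decimal)
Compute 4849 mod 5 = 4
4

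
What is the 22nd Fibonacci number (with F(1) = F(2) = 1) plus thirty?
The 22nd Fibonacci number (with F(1) = F(2) = 1) = 17711
Convert thirty (English words) → 30 (decimal)
Compute 17711 + 30 = 17741
17741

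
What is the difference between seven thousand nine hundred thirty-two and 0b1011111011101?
Convert seven thousand nine hundred thirty-two (English words) → 7×1000 + 9×100 + 32 = 7932 (decimal)
Convert 0b1011111011101 (binary) → 4096 + 1024 + 512 + 256 + 128 + 64 + 16 + 8 + 4 + 1 = 6109 (decimal)
Difference: |7932 - 6109| = 1823
1823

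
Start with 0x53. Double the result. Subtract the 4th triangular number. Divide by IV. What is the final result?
Convert 0x53 (hexadecimal) → 5×16 + 3 = 83 (decimal)
Start: 83
83 × 2 = 166
Convert the 4th triangular number (triangular index) → 4×5/2 = 10 (decimal)
166 - 10 = 156
Convert IV (Roman numeral) → 4 (decimal)
156 ÷ 4 = 39
39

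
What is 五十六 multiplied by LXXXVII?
Convert 五十六 (Chinese numeral) → 5×10 + 6 = 56 (decimal)
Convert LXXXVII (Roman numeral) → 50 + 10 + 10 + 10 + 5 + 1 + 1 = 87 (decimal)
Compute 56 × 87 = 4872
4872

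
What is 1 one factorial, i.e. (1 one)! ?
Convert 1 one (place-value notation) → 1 (decimal)
Compute 1! = 1
1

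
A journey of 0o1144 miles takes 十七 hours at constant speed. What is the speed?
Convert 0o1144 (octal) → 1×512 + 1×64 + 4×8 + 4 = 612 (decimal)
Convert 十七 (Chinese numeral) → 1×10 + 7 = 17 (decimal)
Compute 612 ÷ 17 = 36
36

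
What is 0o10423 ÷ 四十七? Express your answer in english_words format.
Convert 0o10423 (octal) → 1×4096 + 4×64 + 2×8 + 3 = 4371 (decimal)
Convert 四十七 (Chinese numeral) → 4×10 + 7 = 47 (decimal)
Compute 4371 ÷ 47 = 93
Convert 93 (decimal) → ninety-three (English words)
ninety-three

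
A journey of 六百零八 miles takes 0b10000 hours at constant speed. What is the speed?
Convert 六百零八 (Chinese numeral) → 6×100 + 8 = 608 (decimal)
Convert 0b10000 (binary) → 16 (decimal)
Compute 608 ÷ 16 = 38
38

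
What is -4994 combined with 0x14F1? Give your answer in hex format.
Convert 0x14F1 (hexadecimal) → 1×4096 + 4×256 + 15×16 + 1 = 5361 (decimal)
Compute -4994 + 5361 = 367
Convert 367 (decimal) → 367 = 1×256 + 6×16 + 15 → 0x16F (hexadecimal)
0x16F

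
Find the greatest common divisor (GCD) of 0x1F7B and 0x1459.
Convert 0x1F7B (hexadecimal) → 1×4096 + 15×256 + 7×16 + 11 = 8059 (decimal)
Convert 0x1459 (hexadecimal) → 1×4096 + 4×256 + 5×16 + 9 = 5209 (decimal)
Compute gcd(8059, 5209) = 1
1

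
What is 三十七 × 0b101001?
Convert 三十七 (Chinese numeral) → 3×10 + 7 = 37 (decimal)
Convert 0b101001 (binary) → 32 + 8 + 1 = 41 (decimal)
Compute 37 × 41 = 1517
1517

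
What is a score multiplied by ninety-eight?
Convert a score (colloquial) → 20 (decimal)
Convert ninety-eight (English words) → 98 (decimal)
Compute 20 × 98 = 1960
1960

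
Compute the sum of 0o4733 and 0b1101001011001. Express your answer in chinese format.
Convert 0o4733 (octal) → 4×512 + 7×64 + 3×8 + 3 = 2523 (decimal)
Convert 0b1101001011001 (binary) → 4096 + 2048 + 512 + 64 + 16 + 8 + 1 = 6745 (decimal)
Compute 2523 + 6745 = 9268
Convert 9268 (decimal) → 9268 = 9×1000 + 2×100 + 6×10 + 8 → 九千二百六十八 (Chinese numeral)
九千二百六十八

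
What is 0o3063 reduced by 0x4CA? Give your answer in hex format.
Convert 0o3063 (octal) → 3×512 + 6×8 + 3 = 1587 (decimal)
Convert 0x4CA (hexadecimal) → 4×256 + 12×16 + 10 = 1226 (decimal)
Compute 1587 - 1226 = 361
Convert 361 (decimal) → 361 = 1×256 + 6×16 + 9 → 0x169 (hexadecimal)
0x169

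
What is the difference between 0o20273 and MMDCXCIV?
Convert 0o20273 (octal) → 2×4096 + 2×64 + 7×8 + 3 = 8379 (decimal)
Convert MMDCXCIV (Roman numeral) → 1000 + 1000 + 500 + 100 + 90 + 4 = 2694 (decimal)
Difference: |8379 - 2694| = 5685
5685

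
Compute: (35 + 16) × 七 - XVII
Convert 七 (Chinese numeral) → 7 (decimal)
Convert XVII (Roman numeral) → 10 + 5 + 1 + 1 = 17 (decimal)
Expression in decimal: (35 + 16) × 7 - 17
Parentheses first: 35 + 16 = 51
Multiply: 51 × 7 = 357
Subtract: 357 - 17 = 340
340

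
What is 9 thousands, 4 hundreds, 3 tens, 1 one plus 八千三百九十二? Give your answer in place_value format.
Convert 9 thousands, 4 hundreds, 3 tens, 1 one (place-value notation) → 9×1000 + 4×100 + 3×10 + 1 = 9431 (decimal)
Convert 八千三百九十二 (Chinese numeral) → 8×1000 + 3×100 + 9×10 + 2 = 8392 (decimal)
Compute 9431 + 8392 = 17823
Convert 17823 (decimal) → 17823 = 17×1000 + 8×100 + 2×10 + 3 → 17 thousands, 8 hundreds, 2 tens, 3 ones (place-value notation)
17 thousands, 8 hundreds, 2 tens, 3 ones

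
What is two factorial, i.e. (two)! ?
Convert two (English words) → 2 (decimal)
Compute 2! = 2
2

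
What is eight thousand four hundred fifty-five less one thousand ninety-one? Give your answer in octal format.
Convert eight thousand four hundred fifty-five (English words) → 8×1000 + 4×100 + 55 = 8455 (decimal)
Convert one thousand ninety-one (English words) → 1×1000 + 91 = 1091 (decimal)
Compute 8455 - 1091 = 7364
Convert 7364 (decimal) → 7364 = 1×4096 + 6×512 + 3×64 + 4 → 0o16304 (octal)
0o16304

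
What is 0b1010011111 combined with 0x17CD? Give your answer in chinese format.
Convert 0b1010011111 (binary) → 512 + 128 + 16 + 8 + 4 + 2 + 1 = 671 (decimal)
Convert 0x17CD (hexadecimal) → 1×4096 + 7×256 + 12×16 + 13 = 6093 (decimal)
Compute 671 + 6093 = 6764
Convert 6764 (decimal) → 6764 = 6×1000 + 7×100 + 6×10 + 4 → 六千七百六十四 (Chinese numeral)
六千七百六十四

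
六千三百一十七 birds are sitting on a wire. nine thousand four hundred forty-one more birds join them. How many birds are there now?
Convert 六千三百一十七 (Chinese numeral) → 6×1000 + 3×100 + 1×10 + 7 = 6317 (decimal)
Convert nine thousand four hundred forty-one (English words) → 9×1000 + 4×100 + 41 = 9441 (decimal)
Compute 6317 + 9441 = 15758
15758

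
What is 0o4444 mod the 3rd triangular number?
Convert 0o4444 (octal) → 4×512 + 4×64 + 4×8 + 4 = 2340 (decimal)
Convert the 3rd triangular number (triangular index) → 3×4/2 = 6 (decimal)
Compute 2340 mod 6 = 0
0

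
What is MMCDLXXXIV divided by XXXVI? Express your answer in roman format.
Convert MMCDLXXXIV (Roman numeral) → 1000 + 1000 + 400 + 50 + 10 + 10 + 10 + 4 = 2484 (decimal)
Convert XXXVI (Roman numeral) → 10 + 10 + 10 + 5 + 1 = 36 (decimal)
Compute 2484 ÷ 36 = 69
Convert 69 (decimal) → 69 = 50 + 10 + 9 → LXIX (Roman numeral)
LXIX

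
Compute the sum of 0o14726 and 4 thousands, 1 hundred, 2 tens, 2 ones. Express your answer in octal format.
Convert 0o14726 (octal) → 1×4096 + 4×512 + 7×64 + 2×8 + 6 = 6614 (decimal)
Convert 4 thousands, 1 hundred, 2 tens, 2 ones (place-value notation) → 4×1000 + 1×100 + 2×10 + 2 = 4122 (decimal)
Compute 6614 + 4122 = 10736
Convert 10736 (decimal) → 10736 = 2×4096 + 4×512 + 7×64 + 6×8 → 0o24760 (octal)
0o24760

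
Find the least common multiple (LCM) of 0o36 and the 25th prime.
Convert 0o36 (octal) → 3×8 + 6 = 30 (decimal)
Convert the 25th prime (prime index) → 97 (decimal)
Compute lcm(30, 97) = 2910
2910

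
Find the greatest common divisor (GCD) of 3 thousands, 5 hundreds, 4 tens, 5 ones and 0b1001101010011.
Convert 3 thousands, 5 hundreds, 4 tens, 5 ones (place-value notation) → 3×1000 + 5×100 + 4×10 + 5 = 3545 (decimal)
Convert 0b1001101010011 (binary) → 4096 + 512 + 256 + 64 + 16 + 2 + 1 = 4947 (decimal)
Compute gcd(3545, 4947) = 1
1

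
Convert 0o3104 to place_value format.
Convert 0o3104 (octal) → 3×512 + 1×64 + 4 = 1604 (decimal)
Convert 1604 (decimal) → 1604 = 1×1000 + 6×100 + 4 → 1 thousand, 6 hundreds, 4 ones (place-value notation)
1 thousand, 6 hundreds, 4 ones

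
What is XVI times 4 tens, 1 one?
Convert XVI (Roman numeral) → 10 + 5 + 1 = 16 (decimal)
Convert 4 tens, 1 one (place-value notation) → 4×10 + 1 = 41 (decimal)
Compute 16 × 41 = 656
656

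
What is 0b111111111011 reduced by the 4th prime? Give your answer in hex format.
Convert 0b111111111011 (binary) → 2048 + 1024 + 512 + 256 + 128 + 64 + 32 + 16 + 8 + 2 + 1 = 4091 (decimal)
Convert the 4th prime (prime index) → 7 (decimal)
Compute 4091 - 7 = 4084
Convert 4084 (decimal) → 4084 = 15×256 + 15×16 + 4 → 0xFF4 (hexadecimal)
0xFF4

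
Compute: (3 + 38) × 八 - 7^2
Convert 八 (Chinese numeral) → 8 (decimal)
Convert 7^2 (power) → 49 (decimal)
Expression in decimal: (3 + 38) × 8 - 49
Parentheses first: 3 + 38 = 41
Multiply: 41 × 8 = 328
Subtract: 328 - 49 = 279
279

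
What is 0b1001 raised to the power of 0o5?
Convert 0b1001 (binary) → 8 + 1 = 9 (decimal)
Convert 0o5 (octal) → 5 (decimal)
Compute 9 ^ 5 = 59049
59049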